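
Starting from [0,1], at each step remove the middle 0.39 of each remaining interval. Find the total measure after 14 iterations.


Step 1: At each step, fraction remaining = 1 - 0.39 = 0.61
Step 2: After 14 steps, measure = (0.61)^14
Result = 9.876833e-04


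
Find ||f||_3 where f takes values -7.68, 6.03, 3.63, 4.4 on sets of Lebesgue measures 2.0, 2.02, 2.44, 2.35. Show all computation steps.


Step 1: Compute |f_i|^3 for each value:
  |-7.68|^3 = 452.984832
  |6.03|^3 = 219.256227
  |3.63|^3 = 47.832147
  |4.4|^3 = 85.184
Step 2: Multiply by measures and sum:
  452.984832 * 2.0 = 905.969664
  219.256227 * 2.02 = 442.897579
  47.832147 * 2.44 = 116.710439
  85.184 * 2.35 = 200.1824
Sum = 905.969664 + 442.897579 + 116.710439 + 200.1824 = 1665.760081
Step 3: Take the p-th root:
||f||_3 = (1665.760081)^(1/3) = 11.854161


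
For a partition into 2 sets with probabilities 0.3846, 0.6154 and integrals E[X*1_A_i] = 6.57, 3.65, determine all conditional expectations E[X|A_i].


For each cell A_i: E[X|A_i] = E[X*1_A_i] / P(A_i)
Step 1: E[X|A_1] = 6.57 / 0.3846 = 17.082683
Step 2: E[X|A_2] = 3.65 / 0.6154 = 5.931102
Verification: E[X] = sum E[X*1_A_i] = 6.57 + 3.65 = 10.22


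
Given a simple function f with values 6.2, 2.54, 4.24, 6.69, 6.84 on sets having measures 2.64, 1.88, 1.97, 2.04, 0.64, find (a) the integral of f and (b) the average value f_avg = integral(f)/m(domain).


Step 1: Integral = sum(value_i * measure_i)
= 6.2*2.64 + 2.54*1.88 + 4.24*1.97 + 6.69*2.04 + 6.84*0.64
= 16.368 + 4.7752 + 8.3528 + 13.6476 + 4.3776
= 47.5212
Step 2: Total measure of domain = 2.64 + 1.88 + 1.97 + 2.04 + 0.64 = 9.17
Step 3: Average value = 47.5212 / 9.17 = 5.182246


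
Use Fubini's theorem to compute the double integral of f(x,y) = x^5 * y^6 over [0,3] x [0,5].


By Fubini's theorem, the double integral factors as a product of single integrals:
Step 1: integral_0^3 x^5 dx = [x^6/6] from 0 to 3
     = 3^6/6 = 121.5
Step 2: integral_0^5 y^6 dy = [y^7/7] from 0 to 5
     = 5^7/7 = 11160.714286
Step 3: Double integral = 121.5 * 11160.714286 = 1.356027e+06


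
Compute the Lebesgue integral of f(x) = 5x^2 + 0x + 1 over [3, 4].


The Lebesgue integral of a Riemann-integrable function agrees with the Riemann integral.
Antiderivative F(x) = (5/3)x^3 + (0/2)x^2 + 1x
F(4) = (5/3)*4^3 + (0/2)*4^2 + 1*4
     = (5/3)*64 + (0/2)*16 + 1*4
     = 106.666667 + 0.0 + 4
     = 110.666667
F(3) = 48
Integral = F(4) - F(3) = 110.666667 - 48 = 62.666667


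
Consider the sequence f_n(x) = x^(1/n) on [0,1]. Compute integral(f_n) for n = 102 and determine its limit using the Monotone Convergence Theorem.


At n = 102: f_102(x) = x^(1/102).
Step 1: integral(x^(1/102), 0, 1) = [x^(1/102+1) / (1/102+1)] from 0 to 1
     = 1 / (1/102 + 1) = 1 / ((102+1)/102) = 102/(102+1)
     = 102/103 = 0.990291
Step 2: As n -> infinity, f_n(x) = x^(1/n) -> 1 for x in (0,1], and f_n is increasing in n.
By MCT, lim_n integral(f_n) = integral(lim_n f_n) = integral(1, 0, 1) = 1.
Step 3: Verify convergence: 102/103 = 0.990291 -> 1


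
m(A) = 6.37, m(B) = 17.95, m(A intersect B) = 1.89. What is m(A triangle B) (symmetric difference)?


m(A Delta B) = m(A) + m(B) - 2*m(A n B)
= 6.37 + 17.95 - 2*1.89
= 6.37 + 17.95 - 3.78
= 20.54


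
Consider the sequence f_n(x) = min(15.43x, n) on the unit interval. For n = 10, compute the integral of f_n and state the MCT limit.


f(x) = 15.43x on [0,1]; f_n(x) = min(15.43x, n). At n = 10:
Step 1: f(x) reaches 10 at x = 10/15.43 = 0.648088
Step 2: integral(f_10) = integral(15.43x, 0, 0.648088) + integral(10, 0.648088, 1)
       = 15.43*0.648088^2/2 + 10*(1 - 0.648088)
       = 3.240441 + 3.519119
       = 6.759559
Step 3: As n -> infinity, f_n increases to f, so by MCT integral(f_n) -> integral(f) = 15.43/2 = 7.715.
Convergence: integral(f_10) = 6.759559 -> 7.715 as n -> infinity


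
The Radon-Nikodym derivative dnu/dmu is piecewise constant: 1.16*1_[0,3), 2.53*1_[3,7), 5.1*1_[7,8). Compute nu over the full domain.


Integrate each piece of the Radon-Nikodym derivative:
Step 1: integral_0^3 1.16 dx = 1.16*(3-0) = 1.16*3 = 3.48
Step 2: integral_3^7 2.53 dx = 2.53*(7-3) = 2.53*4 = 10.12
Step 3: integral_7^8 5.1 dx = 5.1*(8-7) = 5.1*1 = 5.1
Total: 3.48 + 10.12 + 5.1 = 18.7


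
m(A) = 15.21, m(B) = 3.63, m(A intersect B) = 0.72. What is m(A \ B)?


m(A \ B) = m(A) - m(A n B)
= 15.21 - 0.72
= 14.49


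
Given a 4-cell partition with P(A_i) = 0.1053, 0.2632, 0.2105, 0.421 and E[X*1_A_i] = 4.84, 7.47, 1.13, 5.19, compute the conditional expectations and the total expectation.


For each cell A_i: E[X|A_i] = E[X*1_A_i] / P(A_i)
Step 1: E[X|A_1] = 4.84 / 0.1053 = 45.963913
Step 2: E[X|A_2] = 7.47 / 0.2632 = 28.381459
Step 3: E[X|A_3] = 1.13 / 0.2105 = 5.368171
Step 4: E[X|A_4] = 5.19 / 0.421 = 12.327791
Verification: E[X] = sum E[X*1_A_i] = 4.84 + 7.47 + 1.13 + 5.19 = 18.63


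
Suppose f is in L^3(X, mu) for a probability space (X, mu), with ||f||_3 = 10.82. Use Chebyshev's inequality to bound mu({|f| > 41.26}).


Chebyshev/Markov inequality: mu(|f| > eps) <= (||f||_p / eps)^p
Step 1: ||f||_3 / eps = 10.82 / 41.26 = 0.262239
Step 2: Raise to power p = 3:
  (0.262239)^3 = 0.018034
Step 3: Therefore mu(|f| > 41.26) <= 0.018034


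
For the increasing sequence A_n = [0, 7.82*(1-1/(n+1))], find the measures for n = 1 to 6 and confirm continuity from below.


By continuity of measure from below: if A_n increases to A, then m(A_n) -> m(A).
Here A = [0, 7.82], so m(A) = 7.82
Step 1: a_1 = 7.82*(1 - 1/2) = 3.91, m(A_1) = 3.91
Step 2: a_2 = 7.82*(1 - 1/3) = 5.2133, m(A_2) = 5.2133
Step 3: a_3 = 7.82*(1 - 1/4) = 5.865, m(A_3) = 5.865
Step 4: a_4 = 7.82*(1 - 1/5) = 6.256, m(A_4) = 6.256
Step 5: a_5 = 7.82*(1 - 1/6) = 6.5167, m(A_5) = 6.5167
Step 6: a_6 = 7.82*(1 - 1/7) = 6.7029, m(A_6) = 6.7029
Limit: m(A_n) -> m([0,7.82]) = 7.82


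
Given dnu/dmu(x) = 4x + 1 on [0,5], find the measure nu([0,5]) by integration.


nu(A) = integral_A (dnu/dmu) dmu = integral_0^5 (4x + 1) dx
Step 1: Antiderivative F(x) = (4/2)x^2 + 1x
Step 2: F(5) = (4/2)*5^2 + 1*5 = 50 + 5 = 55
Step 3: F(0) = (4/2)*0^2 + 1*0 = 0.0 + 0 = 0.0
Step 4: nu([0,5]) = F(5) - F(0) = 55 - 0.0 = 55


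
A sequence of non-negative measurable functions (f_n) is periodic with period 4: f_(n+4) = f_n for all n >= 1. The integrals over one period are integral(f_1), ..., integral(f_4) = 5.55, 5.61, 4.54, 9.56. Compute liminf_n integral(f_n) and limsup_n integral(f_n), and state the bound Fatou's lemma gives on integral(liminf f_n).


The sequence (integral(f_n)) is periodic with period 4, repeating the values 5.55, 5.61, 4.54, 9.56 indefinitely.
Step 1: For a periodic sequence, every tail (a_m, a_(m+1), ...) contains all 4 period values infinitely often.
Step 2: Hence inf of every tail = min of the period values = min(5.55, 5.61, 4.54, 9.56) = 4.54.
        liminf_n integral(f_n) = sup over m of (inf of tail from m) = 4.54.
Step 3: Similarly sup of every tail = max of the period values = 9.56.
        limsup_n integral(f_n) = 9.56.
Step 4: Fatou's lemma: integral(liminf_n f_n) <= liminf_n integral(f_n) = 4.54.
        So the integral of the pointwise liminf is at most 4.54.


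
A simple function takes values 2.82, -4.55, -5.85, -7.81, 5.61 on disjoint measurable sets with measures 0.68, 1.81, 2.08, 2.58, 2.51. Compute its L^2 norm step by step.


Step 1: Compute |f_i|^2 for each value:
  |2.82|^2 = 7.9524
  |-4.55|^2 = 20.7025
  |-5.85|^2 = 34.2225
  |-7.81|^2 = 60.9961
  |5.61|^2 = 31.4721
Step 2: Multiply by measures and sum:
  7.9524 * 0.68 = 5.407632
  20.7025 * 1.81 = 37.471525
  34.2225 * 2.08 = 71.1828
  60.9961 * 2.58 = 157.369938
  31.4721 * 2.51 = 78.994971
Sum = 5.407632 + 37.471525 + 71.1828 + 157.369938 + 78.994971 = 350.426866
Step 3: Take the p-th root:
||f||_2 = (350.426866)^(1/2) = 18.719692


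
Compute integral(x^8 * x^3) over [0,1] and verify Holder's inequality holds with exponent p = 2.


Step 1: Exact integral of f*g = integral(x^11, 0, 1) = 1/12
     = 0.083333
Step 2: Holder bound with p=2, q=2:
  ||f||_p = (integral x^16 dx)^(1/2) = (1/17)^(1/2) = 0.242536
  ||g||_q = (integral x^6 dx)^(1/2) = (1/7)^(1/2) = 0.377964
Step 3: Holder bound = ||f||_p * ||g||_q = 0.242536 * 0.377964 = 0.09167
Verification: 0.083333 <= 0.09167 (Holder holds)


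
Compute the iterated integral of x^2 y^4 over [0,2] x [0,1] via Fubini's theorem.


By Fubini's theorem, the double integral factors as a product of single integrals:
Step 1: integral_0^2 x^2 dx = [x^3/3] from 0 to 2
     = 2^3/3 = 2.666667
Step 2: integral_0^1 y^4 dy = [y^5/5] from 0 to 1
     = 1^5/5 = 0.2
Step 3: Double integral = 2.666667 * 0.2 = 0.533333


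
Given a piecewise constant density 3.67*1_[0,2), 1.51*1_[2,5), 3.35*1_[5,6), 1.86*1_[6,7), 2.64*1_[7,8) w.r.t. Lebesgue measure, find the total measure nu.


Integrate each piece of the Radon-Nikodym derivative:
Step 1: integral_0^2 3.67 dx = 3.67*(2-0) = 3.67*2 = 7.34
Step 2: integral_2^5 1.51 dx = 1.51*(5-2) = 1.51*3 = 4.53
Step 3: integral_5^6 3.35 dx = 3.35*(6-5) = 3.35*1 = 3.35
Step 4: integral_6^7 1.86 dx = 1.86*(7-6) = 1.86*1 = 1.86
Step 5: integral_7^8 2.64 dx = 2.64*(8-7) = 2.64*1 = 2.64
Total: 7.34 + 4.53 + 3.35 + 1.86 + 2.64 = 19.72


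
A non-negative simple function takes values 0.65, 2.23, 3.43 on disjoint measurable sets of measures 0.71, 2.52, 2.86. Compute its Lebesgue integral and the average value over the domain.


Step 1: Integral = sum(value_i * measure_i)
= 0.65*0.71 + 2.23*2.52 + 3.43*2.86
= 0.4615 + 5.6196 + 9.8098
= 15.8909
Step 2: Total measure of domain = 0.71 + 2.52 + 2.86 = 6.09
Step 3: Average value = 15.8909 / 6.09 = 2.609343


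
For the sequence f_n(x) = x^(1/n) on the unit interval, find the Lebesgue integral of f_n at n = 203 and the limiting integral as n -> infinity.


At n = 203: f_203(x) = x^(1/203).
Step 1: integral(x^(1/203), 0, 1) = [x^(1/203+1) / (1/203+1)] from 0 to 1
     = 1 / (1/203 + 1) = 1 / ((203+1)/203) = 203/(203+1)
     = 203/204 = 0.995098
Step 2: As n -> infinity, f_n(x) = x^(1/n) -> 1 for x in (0,1], and f_n is increasing in n.
By MCT, lim_n integral(f_n) = integral(lim_n f_n) = integral(1, 0, 1) = 1.
Step 3: Verify convergence: 203/204 = 0.995098 -> 1


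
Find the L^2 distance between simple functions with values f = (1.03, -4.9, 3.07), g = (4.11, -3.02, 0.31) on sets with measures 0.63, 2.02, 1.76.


Step 1: Compute differences f_i - g_i:
  1.03 - 4.11 = -3.08
  -4.9 - -3.02 = -1.88
  3.07 - 0.31 = 2.76
Step 2: Compute |diff|^2 * measure for each set:
  |-3.08|^2 * 0.63 = 9.4864 * 0.63 = 5.976432
  |-1.88|^2 * 2.02 = 3.5344 * 2.02 = 7.139488
  |2.76|^2 * 1.76 = 7.6176 * 1.76 = 13.406976
Step 3: Sum = 26.522896
Step 4: ||f-g||_2 = (26.522896)^(1/2) = 5.150038


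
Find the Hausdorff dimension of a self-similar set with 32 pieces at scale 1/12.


For a self-similar set with N copies scaled by 1/r:
dim_H = log(N)/log(r) = log(32)/log(12)
= 3.465736/2.484907
= 1.394715


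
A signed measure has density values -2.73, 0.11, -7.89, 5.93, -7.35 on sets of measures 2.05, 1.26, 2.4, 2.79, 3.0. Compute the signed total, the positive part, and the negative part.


Step 1: Compute signed measure on each set:
  Set 1: -2.73 * 2.05 = -5.5965
  Set 2: 0.11 * 1.26 = 0.1386
  Set 3: -7.89 * 2.4 = -18.936
  Set 4: 5.93 * 2.79 = 16.5447
  Set 5: -7.35 * 3.0 = -22.05
Step 2: Total signed measure = (-5.5965) + (0.1386) + (-18.936) + (16.5447) + (-22.05)
     = -29.8992
Step 3: Positive part mu+(X) = sum of positive contributions = 16.6833
Step 4: Negative part mu-(X) = |sum of negative contributions| = 46.5825


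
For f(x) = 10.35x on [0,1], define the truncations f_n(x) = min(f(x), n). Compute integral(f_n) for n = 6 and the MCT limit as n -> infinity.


f(x) = 10.35x on [0,1]; f_n(x) = min(10.35x, n). At n = 6:
Step 1: f(x) reaches 6 at x = 6/10.35 = 0.57971
Step 2: integral(f_6) = integral(10.35x, 0, 0.57971) + integral(6, 0.57971, 1)
       = 10.35*0.57971^2/2 + 6*(1 - 0.57971)
       = 1.73913 + 2.521739
       = 4.26087
Step 3: As n -> infinity, f_n increases to f, so by MCT integral(f_n) -> integral(f) = 10.35/2 = 5.175.
Convergence: integral(f_6) = 4.26087 -> 5.175 as n -> infinity


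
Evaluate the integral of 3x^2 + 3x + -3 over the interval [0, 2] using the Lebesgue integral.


The Lebesgue integral of a Riemann-integrable function agrees with the Riemann integral.
Antiderivative F(x) = (3/3)x^3 + (3/2)x^2 + -3x
F(2) = (3/3)*2^3 + (3/2)*2^2 + -3*2
     = (3/3)*8 + (3/2)*4 + -3*2
     = 8 + 6 + -6
     = 8
F(0) = 0.0
Integral = F(2) - F(0) = 8 - 0.0 = 8


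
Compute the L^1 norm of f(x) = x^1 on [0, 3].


Step 1: ||f||_1 = (integral_0^3 |x^1|^1 dx)^(1/1)
     = (integral_0^3 x^1 dx)^(1/1)
Step 2: integral_0^3 x^1 dx = [x^2/(2)] from 0 to 3 = 3^2/2
     = 9/2 = 4.5
Step 3: ||f||_1 = (4.5)^(1/1) = 4.5


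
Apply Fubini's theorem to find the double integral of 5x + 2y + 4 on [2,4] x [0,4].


By Fubini, integrate in x first, then y.
Step 1: Fix y, integrate over x in [2,4]:
  integral(5x + 2y + 4, x=2..4)
  = 5*(4^2 - 2^2)/2 + (2y + 4)*(4 - 2)
  = 30 + (2y + 4)*2
  = 30 + 4y + 8
  = 38 + 4y
Step 2: Integrate over y in [0,4]:
  integral(38 + 4y, y=0..4)
  = 38*4 + 4*(4^2 - 0^2)/2
  = 152 + 32
  = 184


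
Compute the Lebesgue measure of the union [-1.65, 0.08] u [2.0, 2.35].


For pairwise disjoint intervals, m(union) = sum of lengths.
= (0.08 - -1.65) + (2.35 - 2.0)
= 1.73 + 0.35
= 2.08


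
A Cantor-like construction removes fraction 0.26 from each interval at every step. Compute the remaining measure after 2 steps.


Step 1: At each step, fraction remaining = 1 - 0.26 = 0.74
Step 2: After 2 steps, measure = (0.74)^2
Step 3: Computing the power step by step:
  After step 1: 0.74
  After step 2: 0.5476
Result = 0.5476


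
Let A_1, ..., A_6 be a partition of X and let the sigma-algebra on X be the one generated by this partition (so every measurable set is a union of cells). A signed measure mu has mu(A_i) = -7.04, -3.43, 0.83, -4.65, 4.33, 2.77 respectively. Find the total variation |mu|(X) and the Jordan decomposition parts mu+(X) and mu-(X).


Step 1: Every measurable set is a union of atoms (the cells / points), so a Hahn decomposition is
  obtained by grouping atoms by sign: P = union of atoms with mu > 0, N = union of the remaining atoms.
  Atoms in P (indices): 3, 5, 6;  atoms in N (indices): 1, 2, 4
  Positive values: 0.83, 4.33, 2.77
  Negative values: -7.04, -3.43, -4.65
Step 2: mu+(X) = mu(P) = sum of positive atom values = 7.93
Step 3: mu-(X) = -mu(N) = sum of |negative atom values| = 15.12
Step 4: |mu|(X) = mu+(X) + mu-(X) = 7.93 + 15.12 = 23.05


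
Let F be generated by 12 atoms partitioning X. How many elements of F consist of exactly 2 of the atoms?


Each element of F is a union of some subset of the 12 atoms.
Elements that are unions of exactly 2 atoms correspond to 2-element subsets of the 12 atoms.
Count = C(12, 2) = 12! / (2! * 10!) = 66.


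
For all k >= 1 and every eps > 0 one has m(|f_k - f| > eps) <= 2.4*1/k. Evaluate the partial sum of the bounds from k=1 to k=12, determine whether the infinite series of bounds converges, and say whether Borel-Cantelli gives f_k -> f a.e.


Step 1: List the terms 2.4*1/k for k = 1 to 12:
  k=1: 2.4
  k=2: 1.2
  k=3: 0.8
  k=4: 0.6
  k=5: 0.48
  k=6: 0.4
  k=7: 0.342857
  k=8: 0.3
  k=9: 0.266667
  k=10: 0.24
  k=11: 0.218182
  k=12: 0.2
Step 2: Partial sum = 2.4 + 1.2 + 0.8 + 0.6 + 0.48 + 0.4 + 0.342857 + 0.3 + 0.266667 + 0.24 + 0.218182 + 0.2
     = 7.447706
Step 3: The full series sum_(k>=1) 2.4*1/k diverges (harmonic series, p = 1; a nonzero constant multiple of a divergent series diverges).
Step 4: The (first) Borel-Cantelli lemma requires a summable sequence of measures, so it does not apply here;
        from this bound alone no conclusion about a.e. convergence can be drawn (convergence in measure still
        gives an a.e.-convergent subsequence, but not a.e. convergence of the whole sequence).
Conclusion: series diverges; Borel-Cantelli is inconclusive about a.e. convergence of f_k.


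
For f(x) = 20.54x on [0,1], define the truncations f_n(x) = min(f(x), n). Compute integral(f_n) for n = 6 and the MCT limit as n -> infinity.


f(x) = 20.54x on [0,1]; f_n(x) = min(20.54x, n). At n = 6:
Step 1: f(x) reaches 6 at x = 6/20.54 = 0.292113
Step 2: integral(f_6) = integral(20.54x, 0, 0.292113) + integral(6, 0.292113, 1)
       = 20.54*0.292113^2/2 + 6*(1 - 0.292113)
       = 0.876339 + 4.247322
       = 5.123661
Step 3: As n -> infinity, f_n increases to f, so by MCT integral(f_n) -> integral(f) = 20.54/2 = 10.27.
Convergence: integral(f_6) = 5.123661 -> 10.27 as n -> infinity


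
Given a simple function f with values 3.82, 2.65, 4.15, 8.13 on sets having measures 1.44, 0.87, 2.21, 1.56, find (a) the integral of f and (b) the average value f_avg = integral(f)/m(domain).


Step 1: Integral = sum(value_i * measure_i)
= 3.82*1.44 + 2.65*0.87 + 4.15*2.21 + 8.13*1.56
= 5.5008 + 2.3055 + 9.1715 + 12.6828
= 29.6606
Step 2: Total measure of domain = 1.44 + 0.87 + 2.21 + 1.56 = 6.08
Step 3: Average value = 29.6606 / 6.08 = 4.878388


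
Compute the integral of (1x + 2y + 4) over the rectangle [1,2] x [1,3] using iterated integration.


By Fubini, integrate in x first, then y.
Step 1: Fix y, integrate over x in [1,2]:
  integral(1x + 2y + 4, x=1..2)
  = 1*(2^2 - 1^2)/2 + (2y + 4)*(2 - 1)
  = 1.5 + (2y + 4)*1
  = 1.5 + 2y + 4
  = 5.5 + 2y
Step 2: Integrate over y in [1,3]:
  integral(5.5 + 2y, y=1..3)
  = 5.5*2 + 2*(3^2 - 1^2)/2
  = 11 + 8
  = 19


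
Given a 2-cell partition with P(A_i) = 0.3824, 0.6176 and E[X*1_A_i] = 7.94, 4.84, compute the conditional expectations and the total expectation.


For each cell A_i: E[X|A_i] = E[X*1_A_i] / P(A_i)
Step 1: E[X|A_1] = 7.94 / 0.3824 = 20.763598
Step 2: E[X|A_2] = 4.84 / 0.6176 = 7.836788
Verification: E[X] = sum E[X*1_A_i] = 7.94 + 4.84 = 12.78


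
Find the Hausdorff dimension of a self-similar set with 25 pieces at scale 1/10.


For a self-similar set with N copies scaled by 1/r:
dim_H = log(N)/log(r) = log(25)/log(10)
= 3.218876/2.302585
= 1.39794


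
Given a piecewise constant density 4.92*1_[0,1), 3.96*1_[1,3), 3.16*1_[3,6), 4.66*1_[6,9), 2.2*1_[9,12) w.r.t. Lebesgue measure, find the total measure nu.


Integrate each piece of the Radon-Nikodym derivative:
Step 1: integral_0^1 4.92 dx = 4.92*(1-0) = 4.92*1 = 4.92
Step 2: integral_1^3 3.96 dx = 3.96*(3-1) = 3.96*2 = 7.92
Step 3: integral_3^6 3.16 dx = 3.16*(6-3) = 3.16*3 = 9.48
Step 4: integral_6^9 4.66 dx = 4.66*(9-6) = 4.66*3 = 13.98
Step 5: integral_9^12 2.2 dx = 2.2*(12-9) = 2.2*3 = 6.6
Total: 4.92 + 7.92 + 9.48 + 13.98 + 6.6 = 42.9


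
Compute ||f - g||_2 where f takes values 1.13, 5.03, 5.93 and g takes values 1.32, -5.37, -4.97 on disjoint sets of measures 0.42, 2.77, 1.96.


Step 1: Compute differences f_i - g_i:
  1.13 - 1.32 = -0.19
  5.03 - -5.37 = 10.4
  5.93 - -4.97 = 10.9
Step 2: Compute |diff|^2 * measure for each set:
  |-0.19|^2 * 0.42 = 0.0361 * 0.42 = 0.015162
  |10.4|^2 * 2.77 = 108.16 * 2.77 = 299.6032
  |10.9|^2 * 1.96 = 118.81 * 1.96 = 232.8676
Step 3: Sum = 532.485962
Step 4: ||f-g||_2 = (532.485962)^(1/2) = 23.075657


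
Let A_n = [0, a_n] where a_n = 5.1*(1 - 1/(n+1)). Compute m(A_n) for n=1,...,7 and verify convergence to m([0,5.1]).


By continuity of measure from below: if A_n increases to A, then m(A_n) -> m(A).
Here A = [0, 5.1], so m(A) = 5.1
Step 1: a_1 = 5.1*(1 - 1/2) = 2.55, m(A_1) = 2.55
Step 2: a_2 = 5.1*(1 - 1/3) = 3.4, m(A_2) = 3.4
Step 3: a_3 = 5.1*(1 - 1/4) = 3.825, m(A_3) = 3.825
Step 4: a_4 = 5.1*(1 - 1/5) = 4.08, m(A_4) = 4.08
Step 5: a_5 = 5.1*(1 - 1/6) = 4.25, m(A_5) = 4.25
Step 6: a_6 = 5.1*(1 - 1/7) = 4.3714, m(A_6) = 4.3714
Step 7: a_7 = 5.1*(1 - 1/8) = 4.4625, m(A_7) = 4.4625
Limit: m(A_n) -> m([0,5.1]) = 5.1


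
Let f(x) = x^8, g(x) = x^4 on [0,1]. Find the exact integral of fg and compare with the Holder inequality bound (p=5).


Step 1: Exact integral of f*g = integral(x^12, 0, 1) = 1/13
     = 0.076923
Step 2: Holder bound with p=5, q=1.25:
  ||f||_p = (integral x^40 dx)^(1/5) = (1/41)^(1/5) = 0.475821
  ||g||_q = (integral x^5 dx)^(1/1.25) = (1/6)^(1/1.25) = 0.238495
Step 3: Holder bound = ||f||_p * ||g||_q = 0.475821 * 0.238495 = 0.113481
Verification: 0.076923 <= 0.113481 (Holder holds)


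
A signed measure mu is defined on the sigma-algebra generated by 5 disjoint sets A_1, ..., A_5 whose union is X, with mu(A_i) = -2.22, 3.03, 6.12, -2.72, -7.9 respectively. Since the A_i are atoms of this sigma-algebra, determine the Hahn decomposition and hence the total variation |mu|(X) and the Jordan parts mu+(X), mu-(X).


Step 1: Every measurable set is a union of atoms (the cells / points), so a Hahn decomposition is
  obtained by grouping atoms by sign: P = union of atoms with mu > 0, N = union of the remaining atoms.
  Atoms in P (indices): 2, 3;  atoms in N (indices): 1, 4, 5
  Positive values: 3.03, 6.12
  Negative values: -2.22, -2.72, -7.9
Step 2: mu+(X) = mu(P) = sum of positive atom values = 9.15
Step 3: mu-(X) = -mu(N) = sum of |negative atom values| = 12.84
Step 4: |mu|(X) = mu+(X) + mu-(X) = 9.15 + 12.84 = 21.99


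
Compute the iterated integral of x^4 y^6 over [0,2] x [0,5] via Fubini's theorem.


By Fubini's theorem, the double integral factors as a product of single integrals:
Step 1: integral_0^2 x^4 dx = [x^5/5] from 0 to 2
     = 2^5/5 = 6.4
Step 2: integral_0^5 y^6 dy = [y^7/7] from 0 to 5
     = 5^7/7 = 11160.714286
Step 3: Double integral = 6.4 * 11160.714286 = 71428.571429


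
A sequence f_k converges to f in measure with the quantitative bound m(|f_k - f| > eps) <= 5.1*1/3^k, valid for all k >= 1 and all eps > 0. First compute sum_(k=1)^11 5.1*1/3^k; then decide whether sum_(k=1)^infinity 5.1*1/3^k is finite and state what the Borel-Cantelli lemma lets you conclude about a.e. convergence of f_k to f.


Step 1: List the terms 5.1*1/3^k for k = 1 to 11:
  k=1: 1.7
  k=2: 0.566667
  k=3: 0.188889
  k=4: 0.062963
  k=5: 0.020988
  k=6: 0.006996
  k=7: 0.002332
  k=8: 7.773205e-04
  k=9: 2.591068e-04
  k=10: 8.636895e-05
  k=11: 2.878965e-05
Step 2: Partial sum = 1.7 + 0.566667 + 0.188889 + 0.062963 + 0.020988 + 0.006996 + 0.002332 + 7.773205e-04 + 2.591068e-04 + 8.636895e-05 + 2.878965e-05
     = 2.549986
Step 3: The full series sum_(k>=1) 5.1*1/3^k converges (geometric series with ratio 1/3 < 1; a constant multiple of a convergent series converges).
Step 4: Fix eps > 0. Since sum_k m(|f_k - f| > eps) < infinity, the Borel-Cantelli lemma gives
        m(limsup_k {|f_k - f| > eps}) = 0, i.e. for a.e. x, |f_k(x) - f(x)| <= eps for all large k.
        Applying this with eps = 1/j for j = 1, 2, ... and intersecting the countably many full-measure sets,
        for a.e. x we get limsup_k |f_k(x) - f(x)| <= 1/j for every j, hence f_k -> f almost everywhere.
Conclusion: series converges; Borel-Cantelli yields f_k -> f a.e.


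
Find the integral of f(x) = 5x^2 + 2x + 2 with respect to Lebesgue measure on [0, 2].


The Lebesgue integral of a Riemann-integrable function agrees with the Riemann integral.
Antiderivative F(x) = (5/3)x^3 + (2/2)x^2 + 2x
F(2) = (5/3)*2^3 + (2/2)*2^2 + 2*2
     = (5/3)*8 + (2/2)*4 + 2*2
     = 13.333333 + 4 + 4
     = 21.333333
F(0) = 0.0
Integral = F(2) - F(0) = 21.333333 - 0.0 = 21.333333


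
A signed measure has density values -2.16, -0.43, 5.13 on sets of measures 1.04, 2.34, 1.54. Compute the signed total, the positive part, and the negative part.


Step 1: Compute signed measure on each set:
  Set 1: -2.16 * 1.04 = -2.2464
  Set 2: -0.43 * 2.34 = -1.0062
  Set 3: 5.13 * 1.54 = 7.9002
Step 2: Total signed measure = (-2.2464) + (-1.0062) + (7.9002)
     = 4.6476
Step 3: Positive part mu+(X) = sum of positive contributions = 7.9002
Step 4: Negative part mu-(X) = |sum of negative contributions| = 3.2526


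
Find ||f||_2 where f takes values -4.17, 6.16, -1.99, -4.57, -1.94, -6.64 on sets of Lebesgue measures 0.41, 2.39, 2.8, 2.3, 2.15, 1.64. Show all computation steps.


Step 1: Compute |f_i|^2 for each value:
  |-4.17|^2 = 17.3889
  |6.16|^2 = 37.9456
  |-1.99|^2 = 3.9601
  |-4.57|^2 = 20.8849
  |-1.94|^2 = 3.7636
  |-6.64|^2 = 44.0896
Step 2: Multiply by measures and sum:
  17.3889 * 0.41 = 7.129449
  37.9456 * 2.39 = 90.689984
  3.9601 * 2.8 = 11.08828
  20.8849 * 2.3 = 48.03527
  3.7636 * 2.15 = 8.09174
  44.0896 * 1.64 = 72.306944
Sum = 7.129449 + 90.689984 + 11.08828 + 48.03527 + 8.09174 + 72.306944 = 237.341667
Step 3: Take the p-th root:
||f||_2 = (237.341667)^(1/2) = 15.405897


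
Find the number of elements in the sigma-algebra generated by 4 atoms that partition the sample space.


Each element of the sigma-algebra is a union of some subset of the 4 atoms.
The number of such subsets is 2^4 = 16.


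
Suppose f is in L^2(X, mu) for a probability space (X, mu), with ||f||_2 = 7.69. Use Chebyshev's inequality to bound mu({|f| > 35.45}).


Chebyshev/Markov inequality: mu(|f| > eps) <= (||f||_p / eps)^p
Step 1: ||f||_2 / eps = 7.69 / 35.45 = 0.216925
Step 2: Raise to power p = 2:
  (0.216925)^2 = 0.047057
Step 3: Therefore mu(|f| > 35.45) <= 0.047057


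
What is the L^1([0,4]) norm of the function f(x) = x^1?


Step 1: ||f||_1 = (integral_0^4 |x^1|^1 dx)^(1/1)
     = (integral_0^4 x^1 dx)^(1/1)
Step 2: integral_0^4 x^1 dx = [x^2/(2)] from 0 to 4 = 4^2/2
     = 16/2 = 8
Step 3: ||f||_1 = (8)^(1/1) = 8


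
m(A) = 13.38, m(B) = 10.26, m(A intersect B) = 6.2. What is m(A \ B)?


m(A \ B) = m(A) - m(A n B)
= 13.38 - 6.2
= 7.18


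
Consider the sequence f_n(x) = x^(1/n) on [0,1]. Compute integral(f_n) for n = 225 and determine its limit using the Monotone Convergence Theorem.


At n = 225: f_225(x) = x^(1/225).
Step 1: integral(x^(1/225), 0, 1) = [x^(1/225+1) / (1/225+1)] from 0 to 1
     = 1 / (1/225 + 1) = 1 / ((225+1)/225) = 225/(225+1)
     = 225/226 = 0.995575
Step 2: As n -> infinity, f_n(x) = x^(1/n) -> 1 for x in (0,1], and f_n is increasing in n.
By MCT, lim_n integral(f_n) = integral(lim_n f_n) = integral(1, 0, 1) = 1.
Step 3: Verify convergence: 225/226 = 0.995575 -> 1


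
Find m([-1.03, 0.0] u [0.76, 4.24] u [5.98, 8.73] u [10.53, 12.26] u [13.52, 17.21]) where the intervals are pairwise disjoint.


For pairwise disjoint intervals, m(union) = sum of lengths.
= (0.0 - -1.03) + (4.24 - 0.76) + (8.73 - 5.98) + (12.26 - 10.53) + (17.21 - 13.52)
= 1.03 + 3.48 + 2.75 + 1.73 + 3.69
= 12.68


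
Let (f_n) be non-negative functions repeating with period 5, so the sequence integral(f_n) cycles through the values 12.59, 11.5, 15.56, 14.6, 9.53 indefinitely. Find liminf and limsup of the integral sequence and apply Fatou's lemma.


The sequence (integral(f_n)) is periodic with period 5, repeating the values 12.59, 11.5, 15.56, 14.6, 9.53 indefinitely.
Step 1: For a periodic sequence, every tail (a_m, a_(m+1), ...) contains all 5 period values infinitely often.
Step 2: Hence inf of every tail = min of the period values = min(12.59, 11.5, 15.56, 14.6, 9.53) = 9.53.
        liminf_n integral(f_n) = sup over m of (inf of tail from m) = 9.53.
Step 3: Similarly sup of every tail = max of the period values = 15.56.
        limsup_n integral(f_n) = 15.56.
Step 4: Fatou's lemma: integral(liminf_n f_n) <= liminf_n integral(f_n) = 9.53.
        So the integral of the pointwise liminf is at most 9.53.


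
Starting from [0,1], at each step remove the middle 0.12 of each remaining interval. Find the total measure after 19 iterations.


Step 1: At each step, fraction remaining = 1 - 0.12 = 0.88
Step 2: After 19 steps, measure = (0.88)^19
Result = 0.08814


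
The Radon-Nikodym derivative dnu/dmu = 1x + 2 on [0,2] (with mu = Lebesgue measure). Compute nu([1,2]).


nu(A) = integral_A (dnu/dmu) dmu = integral_1^2 (1x + 2) dx
Step 1: Antiderivative F(x) = (1/2)x^2 + 2x
Step 2: F(2) = (1/2)*2^2 + 2*2 = 2 + 4 = 6
Step 3: F(1) = (1/2)*1^2 + 2*1 = 0.5 + 2 = 2.5
Step 4: nu([1,2]) = F(2) - F(1) = 6 - 2.5 = 3.5


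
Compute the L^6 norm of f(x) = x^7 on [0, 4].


Step 1: ||f||_6 = (integral_0^4 |x^7|^6 dx)^(1/6)
     = (integral_0^4 x^42 dx)^(1/6)
Step 2: integral_0^4 x^42 dx = [x^43/(43)] from 0 to 4 = 4^43/43
     = 77371252455336267181195264/43 = 1.799331e+24
Step 3: ||f||_6 = (1.799331e+24)^(1/6) = 11028.552847


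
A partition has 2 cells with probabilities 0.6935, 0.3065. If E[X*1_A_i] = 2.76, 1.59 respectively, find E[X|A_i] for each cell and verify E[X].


For each cell A_i: E[X|A_i] = E[X*1_A_i] / P(A_i)
Step 1: E[X|A_1] = 2.76 / 0.6935 = 3.979813
Step 2: E[X|A_2] = 1.59 / 0.3065 = 5.187602
Verification: E[X] = sum E[X*1_A_i] = 2.76 + 1.59 = 4.35


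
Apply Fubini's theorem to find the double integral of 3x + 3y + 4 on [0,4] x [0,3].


By Fubini, integrate in x first, then y.
Step 1: Fix y, integrate over x in [0,4]:
  integral(3x + 3y + 4, x=0..4)
  = 3*(4^2 - 0^2)/2 + (3y + 4)*(4 - 0)
  = 24 + (3y + 4)*4
  = 24 + 12y + 16
  = 40 + 12y
Step 2: Integrate over y in [0,3]:
  integral(40 + 12y, y=0..3)
  = 40*3 + 12*(3^2 - 0^2)/2
  = 120 + 54
  = 174


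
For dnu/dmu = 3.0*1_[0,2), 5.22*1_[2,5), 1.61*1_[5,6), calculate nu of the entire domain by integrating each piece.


Integrate each piece of the Radon-Nikodym derivative:
Step 1: integral_0^2 3.0 dx = 3.0*(2-0) = 3.0*2 = 6
Step 2: integral_2^5 5.22 dx = 5.22*(5-2) = 5.22*3 = 15.66
Step 3: integral_5^6 1.61 dx = 1.61*(6-5) = 1.61*1 = 1.61
Total: 6 + 15.66 + 1.61 = 23.27


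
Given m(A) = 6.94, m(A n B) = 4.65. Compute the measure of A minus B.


m(A \ B) = m(A) - m(A n B)
= 6.94 - 4.65
= 2.29


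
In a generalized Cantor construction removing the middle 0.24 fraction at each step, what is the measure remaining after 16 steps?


Step 1: At each step, fraction remaining = 1 - 0.24 = 0.76
Step 2: After 16 steps, measure = (0.76)^16
Result = 0.012388


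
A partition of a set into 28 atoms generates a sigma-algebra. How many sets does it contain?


Each element of the sigma-algebra is a union of some subset of the 28 atoms.
The number of such subsets is 2^28 = 268435456.


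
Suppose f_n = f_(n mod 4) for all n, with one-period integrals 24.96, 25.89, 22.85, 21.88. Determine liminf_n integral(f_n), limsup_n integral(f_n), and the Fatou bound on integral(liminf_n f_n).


The sequence (integral(f_n)) is periodic with period 4, repeating the values 24.96, 25.89, 22.85, 21.88 indefinitely.
Step 1: For a periodic sequence, every tail (a_m, a_(m+1), ...) contains all 4 period values infinitely often.
Step 2: Hence inf of every tail = min of the period values = min(24.96, 25.89, 22.85, 21.88) = 21.88.
        liminf_n integral(f_n) = sup over m of (inf of tail from m) = 21.88.
Step 3: Similarly sup of every tail = max of the period values = 25.89.
        limsup_n integral(f_n) = 25.89.
Step 4: Fatou's lemma: integral(liminf_n f_n) <= liminf_n integral(f_n) = 21.88.
        So the integral of the pointwise liminf is at most 21.88.


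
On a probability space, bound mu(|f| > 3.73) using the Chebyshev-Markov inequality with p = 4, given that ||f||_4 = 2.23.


Chebyshev/Markov inequality: mu(|f| > eps) <= (||f||_p / eps)^p
Step 1: ||f||_4 / eps = 2.23 / 3.73 = 0.597855
Step 2: Raise to power p = 4:
  (0.597855)^4 = 0.127757
Step 3: Therefore mu(|f| > 3.73) <= 0.127757


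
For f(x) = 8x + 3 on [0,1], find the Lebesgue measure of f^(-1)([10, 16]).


f^(-1)([10, 16]) = {x : 10 <= 8x + 3 <= 16}
Solving: (10 - 3)/8 <= x <= (16 - 3)/8
= [0.875, 1.625]
Intersecting with [0,1]: [0.875, 1]
Measure = 1 - 0.875 = 0.125


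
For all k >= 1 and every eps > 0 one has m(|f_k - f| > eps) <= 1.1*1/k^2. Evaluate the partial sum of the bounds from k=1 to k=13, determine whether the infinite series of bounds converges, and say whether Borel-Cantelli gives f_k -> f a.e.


Step 1: List the terms 1.1*1/k^2 for k = 1 to 13:
  k=1: 1.1
  k=2: 0.275
  k=3: 0.122222
  k=4: 0.06875
  k=5: 0.044
  k=6: 0.030556
  k=7: 0.022449
  k=8: 0.017188
  k=9: 0.01358
  k=10: 0.011
  k=11: 0.009091
  k=12: 0.007639
  k=13: 0.006509
Step 2: Partial sum = 1.1 + 0.275 + 0.122222 + 0.06875 + 0.044 + 0.030556 + 0.022449 + 0.017188 + 0.01358 + 0.011 + 0.009091 + 0.007639 + 0.006509
     = 1.727983
Step 3: The full series sum_(k>=1) 1.1*1/k^2 converges (p-series with p = 2 > 1; a constant multiple of a convergent series converges).
Step 4: Fix eps > 0. Since sum_k m(|f_k - f| > eps) < infinity, the Borel-Cantelli lemma gives
        m(limsup_k {|f_k - f| > eps}) = 0, i.e. for a.e. x, |f_k(x) - f(x)| <= eps for all large k.
        Applying this with eps = 1/j for j = 1, 2, ... and intersecting the countably many full-measure sets,
        for a.e. x we get limsup_k |f_k(x) - f(x)| <= 1/j for every j, hence f_k -> f almost everywhere.
Conclusion: series converges; Borel-Cantelli yields f_k -> f a.e.


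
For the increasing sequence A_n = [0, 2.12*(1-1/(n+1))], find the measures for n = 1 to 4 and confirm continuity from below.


By continuity of measure from below: if A_n increases to A, then m(A_n) -> m(A).
Here A = [0, 2.12], so m(A) = 2.12
Step 1: a_1 = 2.12*(1 - 1/2) = 1.06, m(A_1) = 1.06
Step 2: a_2 = 2.12*(1 - 1/3) = 1.4133, m(A_2) = 1.4133
Step 3: a_3 = 2.12*(1 - 1/4) = 1.59, m(A_3) = 1.59
Step 4: a_4 = 2.12*(1 - 1/5) = 1.696, m(A_4) = 1.696
Limit: m(A_n) -> m([0,2.12]) = 2.12


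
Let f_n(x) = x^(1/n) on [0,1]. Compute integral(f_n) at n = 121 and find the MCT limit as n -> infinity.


At n = 121: f_121(x) = x^(1/121).
Step 1: integral(x^(1/121), 0, 1) = [x^(1/121+1) / (1/121+1)] from 0 to 1
     = 1 / (1/121 + 1) = 1 / ((121+1)/121) = 121/(121+1)
     = 121/122 = 0.991803
Step 2: As n -> infinity, f_n(x) = x^(1/n) -> 1 for x in (0,1], and f_n is increasing in n.
By MCT, lim_n integral(f_n) = integral(lim_n f_n) = integral(1, 0, 1) = 1.
Step 3: Verify convergence: 121/122 = 0.991803 -> 1


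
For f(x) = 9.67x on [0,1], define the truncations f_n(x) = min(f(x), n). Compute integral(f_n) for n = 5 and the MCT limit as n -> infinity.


f(x) = 9.67x on [0,1]; f_n(x) = min(9.67x, n). At n = 5:
Step 1: f(x) reaches 5 at x = 5/9.67 = 0.517063
Step 2: integral(f_5) = integral(9.67x, 0, 0.517063) + integral(5, 0.517063, 1)
       = 9.67*0.517063^2/2 + 5*(1 - 0.517063)
       = 1.292658 + 2.414685
       = 3.707342
Step 3: As n -> infinity, f_n increases to f, so by MCT integral(f_n) -> integral(f) = 9.67/2 = 4.835.
Convergence: integral(f_5) = 3.707342 -> 4.835 as n -> infinity


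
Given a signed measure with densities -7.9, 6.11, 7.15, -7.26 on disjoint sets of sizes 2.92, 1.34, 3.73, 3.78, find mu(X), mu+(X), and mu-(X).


Step 1: Compute signed measure on each set:
  Set 1: -7.9 * 2.92 = -23.068
  Set 2: 6.11 * 1.34 = 8.1874
  Set 3: 7.15 * 3.73 = 26.6695
  Set 4: -7.26 * 3.78 = -27.4428
Step 2: Total signed measure = (-23.068) + (8.1874) + (26.6695) + (-27.4428)
     = -15.6539
Step 3: Positive part mu+(X) = sum of positive contributions = 34.8569
Step 4: Negative part mu-(X) = |sum of negative contributions| = 50.5108


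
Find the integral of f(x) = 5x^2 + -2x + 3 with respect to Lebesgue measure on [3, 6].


The Lebesgue integral of a Riemann-integrable function agrees with the Riemann integral.
Antiderivative F(x) = (5/3)x^3 + (-2/2)x^2 + 3x
F(6) = (5/3)*6^3 + (-2/2)*6^2 + 3*6
     = (5/3)*216 + (-2/2)*36 + 3*6
     = 360 + -36 + 18
     = 342
F(3) = 45
Integral = F(6) - F(3) = 342 - 45 = 297


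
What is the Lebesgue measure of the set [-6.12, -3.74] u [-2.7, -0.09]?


For pairwise disjoint intervals, m(union) = sum of lengths.
= (-3.74 - -6.12) + (-0.09 - -2.7)
= 2.38 + 2.61
= 4.99


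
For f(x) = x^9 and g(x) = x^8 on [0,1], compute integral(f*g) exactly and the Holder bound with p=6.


Step 1: Exact integral of f*g = integral(x^17, 0, 1) = 1/18
     = 0.055556
Step 2: Holder bound with p=6, q=1.2:
  ||f||_p = (integral x^54 dx)^(1/6) = (1/55)^(1/6) = 0.51279
  ||g||_q = (integral x^9.6 dx)^(1/1.2) = (1/10.6)^(1/1.2) = 0.139823
Step 3: Holder bound = ||f||_p * ||g||_q = 0.51279 * 0.139823 = 0.0717
Verification: 0.055556 <= 0.0717 (Holder holds)


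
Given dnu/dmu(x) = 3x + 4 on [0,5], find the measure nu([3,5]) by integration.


nu(A) = integral_A (dnu/dmu) dmu = integral_3^5 (3x + 4) dx
Step 1: Antiderivative F(x) = (3/2)x^2 + 4x
Step 2: F(5) = (3/2)*5^2 + 4*5 = 37.5 + 20 = 57.5
Step 3: F(3) = (3/2)*3^2 + 4*3 = 13.5 + 12 = 25.5
Step 4: nu([3,5]) = F(5) - F(3) = 57.5 - 25.5 = 32


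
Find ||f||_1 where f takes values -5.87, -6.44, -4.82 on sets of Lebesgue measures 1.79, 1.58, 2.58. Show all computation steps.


Step 1: Compute |f_i|^1 for each value:
  |-5.87|^1 = 5.87
  |-6.44|^1 = 6.44
  |-4.82|^1 = 4.82
Step 2: Multiply by measures and sum:
  5.87 * 1.79 = 10.5073
  6.44 * 1.58 = 10.1752
  4.82 * 2.58 = 12.4356
Sum = 10.5073 + 10.1752 + 12.4356 = 33.1181
Step 3: Take the p-th root:
||f||_1 = (33.1181)^(1/1) = 33.1181


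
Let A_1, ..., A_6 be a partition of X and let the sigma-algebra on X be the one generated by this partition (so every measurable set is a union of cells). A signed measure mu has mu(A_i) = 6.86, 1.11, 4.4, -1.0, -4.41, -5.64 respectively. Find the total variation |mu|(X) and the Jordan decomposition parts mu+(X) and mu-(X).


Step 1: Every measurable set is a union of atoms (the cells / points), so a Hahn decomposition is
  obtained by grouping atoms by sign: P = union of atoms with mu > 0, N = union of the remaining atoms.
  Atoms in P (indices): 1, 2, 3;  atoms in N (indices): 4, 5, 6
  Positive values: 6.86, 1.11, 4.4
  Negative values: -1, -4.41, -5.64
Step 2: mu+(X) = mu(P) = sum of positive atom values = 12.37
Step 3: mu-(X) = -mu(N) = sum of |negative atom values| = 11.05
Step 4: |mu|(X) = mu+(X) + mu-(X) = 12.37 + 11.05 = 23.42


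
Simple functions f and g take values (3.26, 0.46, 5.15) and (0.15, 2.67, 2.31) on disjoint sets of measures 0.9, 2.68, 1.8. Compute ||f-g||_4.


Step 1: Compute differences f_i - g_i:
  3.26 - 0.15 = 3.11
  0.46 - 2.67 = -2.21
  5.15 - 2.31 = 2.84
Step 2: Compute |diff|^4 * measure for each set:
  |3.11|^4 * 0.9 = 93.549518 * 0.9 = 84.194567
  |-2.21|^4 * 2.68 = 23.854433 * 2.68 = 63.92988
  |2.84|^4 * 1.8 = 65.053903 * 1.8 = 117.097026
Step 3: Sum = 265.221473
Step 4: ||f-g||_4 = (265.221473)^(1/4) = 4.035545


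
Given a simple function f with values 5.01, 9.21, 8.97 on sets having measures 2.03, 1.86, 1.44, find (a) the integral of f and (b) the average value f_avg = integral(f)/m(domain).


Step 1: Integral = sum(value_i * measure_i)
= 5.01*2.03 + 9.21*1.86 + 8.97*1.44
= 10.1703 + 17.1306 + 12.9168
= 40.2177
Step 2: Total measure of domain = 2.03 + 1.86 + 1.44 = 5.33
Step 3: Average value = 40.2177 / 5.33 = 7.545535


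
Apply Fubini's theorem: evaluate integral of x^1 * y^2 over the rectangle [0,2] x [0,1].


By Fubini's theorem, the double integral factors as a product of single integrals:
Step 1: integral_0^2 x^1 dx = [x^2/2] from 0 to 2
     = 2^2/2 = 2
Step 2: integral_0^1 y^2 dy = [y^3/3] from 0 to 1
     = 1^3/3 = 0.333333
Step 3: Double integral = 2 * 0.333333 = 0.666667


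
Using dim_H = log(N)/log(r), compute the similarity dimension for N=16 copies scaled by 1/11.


For a self-similar set with N copies scaled by 1/r:
dim_H = log(N)/log(r) = log(16)/log(11)
= 2.772589/2.397895
= 1.156259


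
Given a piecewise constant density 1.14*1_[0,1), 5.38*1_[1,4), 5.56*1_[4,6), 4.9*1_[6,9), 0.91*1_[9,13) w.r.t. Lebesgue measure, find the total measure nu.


Integrate each piece of the Radon-Nikodym derivative:
Step 1: integral_0^1 1.14 dx = 1.14*(1-0) = 1.14*1 = 1.14
Step 2: integral_1^4 5.38 dx = 5.38*(4-1) = 5.38*3 = 16.14
Step 3: integral_4^6 5.56 dx = 5.56*(6-4) = 5.56*2 = 11.12
Step 4: integral_6^9 4.9 dx = 4.9*(9-6) = 4.9*3 = 14.7
Step 5: integral_9^13 0.91 dx = 0.91*(13-9) = 0.91*4 = 3.64
Total: 1.14 + 16.14 + 11.12 + 14.7 + 3.64 = 46.74


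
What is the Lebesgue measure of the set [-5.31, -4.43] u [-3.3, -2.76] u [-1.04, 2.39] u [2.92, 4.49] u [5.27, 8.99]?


For pairwise disjoint intervals, m(union) = sum of lengths.
= (-4.43 - -5.31) + (-2.76 - -3.3) + (2.39 - -1.04) + (4.49 - 2.92) + (8.99 - 5.27)
= 0.88 + 0.54 + 3.43 + 1.57 + 3.72
= 10.14


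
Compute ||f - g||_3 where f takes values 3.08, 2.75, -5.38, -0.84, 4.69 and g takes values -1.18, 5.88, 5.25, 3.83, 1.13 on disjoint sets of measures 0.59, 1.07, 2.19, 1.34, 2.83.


Step 1: Compute differences f_i - g_i:
  3.08 - -1.18 = 4.26
  2.75 - 5.88 = -3.13
  -5.38 - 5.25 = -10.63
  -0.84 - 3.83 = -4.67
  4.69 - 1.13 = 3.56
Step 2: Compute |diff|^3 * measure for each set:
  |4.26|^3 * 0.59 = 77.308776 * 0.59 = 45.612178
  |-3.13|^3 * 1.07 = 30.664297 * 1.07 = 32.810798
  |-10.63|^3 * 2.19 = 1201.157047 * 2.19 = 2630.533933
  |-4.67|^3 * 1.34 = 101.847563 * 1.34 = 136.475734
  |3.56|^3 * 2.83 = 45.118016 * 2.83 = 127.683985
Step 3: Sum = 2973.116628
Step 4: ||f-g||_3 = (2973.116628)^(1/3) = 14.379286
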